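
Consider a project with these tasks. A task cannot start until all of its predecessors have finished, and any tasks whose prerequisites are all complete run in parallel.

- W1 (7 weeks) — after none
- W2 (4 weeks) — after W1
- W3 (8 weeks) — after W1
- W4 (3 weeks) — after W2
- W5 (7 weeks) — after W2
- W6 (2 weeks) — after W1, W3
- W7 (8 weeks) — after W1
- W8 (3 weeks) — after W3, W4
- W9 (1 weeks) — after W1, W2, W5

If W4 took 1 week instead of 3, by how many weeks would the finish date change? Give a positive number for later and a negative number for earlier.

Critical path before the change: W1→W2→W5→W9 = 7+4+7+1 = 19 giving 19 weeks.
W4 has 2 weeks of float (longest path through it is 17).
The critical path is still W1→W2→W5→W9; finish is now 19 weeks.
Change in finish: 19 − 19 = +0 weeks.

0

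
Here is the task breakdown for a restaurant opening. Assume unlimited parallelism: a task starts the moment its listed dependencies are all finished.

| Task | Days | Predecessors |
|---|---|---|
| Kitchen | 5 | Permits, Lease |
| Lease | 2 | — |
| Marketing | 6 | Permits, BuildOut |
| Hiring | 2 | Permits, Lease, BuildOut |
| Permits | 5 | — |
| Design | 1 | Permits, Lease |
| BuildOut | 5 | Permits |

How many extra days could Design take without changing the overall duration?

10

The longest chain is Permits→BuildOut→Marketing = 5+5+6 = 16; overall finish 16 days.
Design finishes as early as 6 and must finish by 16.
Slack of Design = 15 − 5 = 10 days.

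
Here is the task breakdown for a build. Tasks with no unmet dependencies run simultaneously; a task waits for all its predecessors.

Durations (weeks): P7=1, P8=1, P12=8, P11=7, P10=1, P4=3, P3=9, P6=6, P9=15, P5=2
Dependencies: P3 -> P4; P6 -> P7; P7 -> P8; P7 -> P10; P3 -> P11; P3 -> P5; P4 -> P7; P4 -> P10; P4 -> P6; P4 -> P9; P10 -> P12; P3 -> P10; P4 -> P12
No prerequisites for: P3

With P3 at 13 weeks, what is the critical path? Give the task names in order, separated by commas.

P3, P4, P6, P7, P10, P12

As given, the longest chain is P3→P4→P6→P7→P10→P12 = 9+3+6+1+1+8 = 28, so the finish is 28 weeks.
P3 is on the critical path; changing it to 13 makes that path 32 weeks.
That remains the longest chain; total 32 weeks.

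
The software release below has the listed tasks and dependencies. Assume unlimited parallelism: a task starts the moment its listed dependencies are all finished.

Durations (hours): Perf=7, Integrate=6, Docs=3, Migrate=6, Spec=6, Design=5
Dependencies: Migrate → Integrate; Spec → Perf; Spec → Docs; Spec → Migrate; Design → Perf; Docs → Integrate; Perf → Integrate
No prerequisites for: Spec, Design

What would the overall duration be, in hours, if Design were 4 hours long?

As given, the longest chain is Spec→Perf→Integrate = 6+7+6 = 19, so the finish is 19 hours.
The longest path through Design is only 18 hours, so Design has float 1.
The critical path is still Spec→Perf→Integrate; finish is now 19 hours.

19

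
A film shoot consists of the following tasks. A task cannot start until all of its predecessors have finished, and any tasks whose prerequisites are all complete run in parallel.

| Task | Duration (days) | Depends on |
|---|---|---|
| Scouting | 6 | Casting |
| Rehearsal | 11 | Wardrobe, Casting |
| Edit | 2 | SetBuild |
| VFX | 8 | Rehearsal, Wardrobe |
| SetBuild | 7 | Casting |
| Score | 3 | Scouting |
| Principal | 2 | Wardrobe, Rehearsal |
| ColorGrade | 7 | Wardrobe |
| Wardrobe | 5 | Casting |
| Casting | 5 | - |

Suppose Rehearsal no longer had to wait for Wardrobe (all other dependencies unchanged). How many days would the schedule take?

Original critical path: Casting→Wardrobe→Rehearsal→VFX = 5+5+11+8 = 29 ⇒ 29 days.
Without Wardrobe→Rehearsal, Rehearsal's earliest start moves from 10 to 5.
After: Casting→Rehearsal→VFX = 5+11+8 = 24 → 24 days.

24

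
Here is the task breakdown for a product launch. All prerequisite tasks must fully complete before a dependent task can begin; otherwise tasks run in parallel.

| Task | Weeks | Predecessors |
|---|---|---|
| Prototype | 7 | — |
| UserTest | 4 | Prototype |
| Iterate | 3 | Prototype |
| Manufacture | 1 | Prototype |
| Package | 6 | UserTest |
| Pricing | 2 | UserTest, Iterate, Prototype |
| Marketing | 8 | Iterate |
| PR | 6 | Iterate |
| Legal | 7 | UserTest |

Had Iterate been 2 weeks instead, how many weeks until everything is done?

As given, the longest chain is Prototype→Iterate→Marketing = 7+3+8 = 18, so the finish is 18 weeks.
Iterate is on the critical path; changing it to 2 makes that path 17 weeks.
The binding chain switches to Prototype→UserTest→Legal = 7+4+7 = 18; finish 18 weeks.

18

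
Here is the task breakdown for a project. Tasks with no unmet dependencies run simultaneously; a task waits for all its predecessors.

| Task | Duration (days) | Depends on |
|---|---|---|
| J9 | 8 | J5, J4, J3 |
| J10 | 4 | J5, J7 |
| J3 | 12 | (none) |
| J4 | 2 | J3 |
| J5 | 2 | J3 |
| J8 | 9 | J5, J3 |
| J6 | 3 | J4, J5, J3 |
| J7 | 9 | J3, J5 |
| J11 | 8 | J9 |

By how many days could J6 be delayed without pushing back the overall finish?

J3→J4→J9→J11 = 12+2+8+8 = 30 sets the makespan at 30 days.
Longest path through J6: 17 days (earliest finish 17, latest finish 30).
Float = 30 − 17 = 13.

13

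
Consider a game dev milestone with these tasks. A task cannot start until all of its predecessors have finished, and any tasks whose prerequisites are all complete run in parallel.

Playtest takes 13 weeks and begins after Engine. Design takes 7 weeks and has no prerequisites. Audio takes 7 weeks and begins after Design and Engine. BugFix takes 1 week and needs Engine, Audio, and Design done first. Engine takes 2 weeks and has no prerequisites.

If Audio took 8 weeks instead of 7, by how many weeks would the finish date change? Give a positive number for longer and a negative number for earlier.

1

Baseline: Design→Audio→BugFix = 7+7+1 = 15 → 15 weeks.
Audio is on the critical path; changing it to 8 makes that path 16 weeks.
No other chain overtakes it, so the finish is 16 weeks.
Change in finish: 16 − 15 = +1 weeks.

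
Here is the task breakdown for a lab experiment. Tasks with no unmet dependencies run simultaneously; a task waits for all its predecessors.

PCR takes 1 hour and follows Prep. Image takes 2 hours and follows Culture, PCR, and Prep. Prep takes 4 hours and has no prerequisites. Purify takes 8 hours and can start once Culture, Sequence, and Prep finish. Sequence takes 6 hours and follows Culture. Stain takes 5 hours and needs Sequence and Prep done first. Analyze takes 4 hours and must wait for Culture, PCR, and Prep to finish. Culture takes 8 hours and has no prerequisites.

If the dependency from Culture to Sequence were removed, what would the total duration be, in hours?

With the dependency in place, Culture→Sequence→Purify = 8+6+8 = 22 sets the finish at 22 hours.
Without Culture→Sequence, Sequence's earliest start moves from 8 to 0.
After: Culture→Purify = 8+8 = 16 → 16 hours.

16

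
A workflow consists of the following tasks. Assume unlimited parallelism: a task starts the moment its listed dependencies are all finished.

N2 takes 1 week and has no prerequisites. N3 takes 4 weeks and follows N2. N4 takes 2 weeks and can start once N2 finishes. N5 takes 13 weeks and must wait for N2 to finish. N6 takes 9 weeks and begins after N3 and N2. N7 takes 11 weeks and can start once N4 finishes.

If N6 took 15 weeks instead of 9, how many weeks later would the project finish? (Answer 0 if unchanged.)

Critical path before the change: N2→N3→N6 = 1+4+9 = 14 giving 14 weeks.
N6 is on the critical path; changing it to 15 makes that path 20 weeks.
That remains the longest chain; total 20 weeks.
Change in finish: 20 − 14 = +6 weeks.

6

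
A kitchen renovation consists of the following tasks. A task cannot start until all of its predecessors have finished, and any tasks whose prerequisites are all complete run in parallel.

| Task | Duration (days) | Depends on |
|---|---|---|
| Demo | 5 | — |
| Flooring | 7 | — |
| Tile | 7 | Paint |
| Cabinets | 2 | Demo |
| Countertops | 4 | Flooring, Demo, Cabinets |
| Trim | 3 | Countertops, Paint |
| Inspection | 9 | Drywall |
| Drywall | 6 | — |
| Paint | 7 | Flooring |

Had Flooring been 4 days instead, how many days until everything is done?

The binding path is Flooring→Paint→Tile = 7+7+7 = 21; finish at 21 days.
Since Flooring is critical, the -3 change carries straight to that chain (now 18 days).
The critical path is still Flooring→Paint→Tile; finish is now 18 days.

18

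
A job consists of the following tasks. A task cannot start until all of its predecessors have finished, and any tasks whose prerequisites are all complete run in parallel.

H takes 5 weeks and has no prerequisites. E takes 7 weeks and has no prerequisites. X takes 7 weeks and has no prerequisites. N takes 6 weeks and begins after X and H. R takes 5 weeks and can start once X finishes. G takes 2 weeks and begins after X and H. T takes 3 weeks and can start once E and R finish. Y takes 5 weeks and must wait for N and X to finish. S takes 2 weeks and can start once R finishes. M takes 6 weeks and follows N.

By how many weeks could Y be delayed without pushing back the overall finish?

Critical path: X→N→M = 7+6+6 = 19, so the finish is 19 weeks.
Y finishes as early as 18 and must finish by 19.
So Y can slip 19 − 18 = 1 week.

1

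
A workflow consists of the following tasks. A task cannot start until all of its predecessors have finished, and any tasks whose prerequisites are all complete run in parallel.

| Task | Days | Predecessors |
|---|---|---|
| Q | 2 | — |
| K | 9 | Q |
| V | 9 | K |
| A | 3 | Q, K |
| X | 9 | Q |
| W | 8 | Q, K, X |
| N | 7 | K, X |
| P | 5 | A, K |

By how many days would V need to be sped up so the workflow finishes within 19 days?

Current finish: 20 days; target: 19.
V is on every critical path, so each day cut from V cuts the finish by one (this holds down to a finish of 19).
Need 20 − 19 = 1 day off V → V becomes 8 days, finish becomes 19.

1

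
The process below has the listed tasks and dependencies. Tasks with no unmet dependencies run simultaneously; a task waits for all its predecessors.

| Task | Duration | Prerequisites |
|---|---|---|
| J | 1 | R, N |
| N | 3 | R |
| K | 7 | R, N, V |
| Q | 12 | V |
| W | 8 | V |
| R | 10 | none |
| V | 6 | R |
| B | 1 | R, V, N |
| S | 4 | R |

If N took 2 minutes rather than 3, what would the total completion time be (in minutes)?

Baseline: R→V→Q = 10+6+12 = 28 → 28 minutes.
The longest path through N is only 20 minutes, so N has float 8.
The critical path is still R→V→Q; finish is now 28 minutes.

28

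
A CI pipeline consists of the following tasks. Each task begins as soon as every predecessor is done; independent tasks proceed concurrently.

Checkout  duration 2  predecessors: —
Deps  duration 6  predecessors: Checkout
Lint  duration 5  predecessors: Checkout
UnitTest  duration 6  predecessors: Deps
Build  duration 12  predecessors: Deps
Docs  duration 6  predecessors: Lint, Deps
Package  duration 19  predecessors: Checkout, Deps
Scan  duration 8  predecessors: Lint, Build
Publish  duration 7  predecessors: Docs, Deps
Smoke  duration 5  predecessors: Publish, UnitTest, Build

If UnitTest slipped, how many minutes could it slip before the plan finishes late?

9

The longest chain is Checkout→Deps→Build→Scan = 2+6+12+8 = 28; overall finish 28 minutes.
The longest chain containing UnitTest totals 19 minutes.
Float = 28 − 19 = 9.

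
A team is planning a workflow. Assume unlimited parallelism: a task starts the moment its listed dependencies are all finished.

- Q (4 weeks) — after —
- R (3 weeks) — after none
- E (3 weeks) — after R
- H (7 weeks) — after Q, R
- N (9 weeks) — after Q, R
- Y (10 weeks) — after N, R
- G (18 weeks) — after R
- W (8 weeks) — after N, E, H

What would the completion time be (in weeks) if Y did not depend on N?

21

Original critical path: Q→N→Y = 4+9+10 = 23 ⇒ 23 weeks.
Without N→Y, Y's earliest start moves from 13 to 3.
After: Q→N→W = 4+9+8 = 21 → 21 weeks.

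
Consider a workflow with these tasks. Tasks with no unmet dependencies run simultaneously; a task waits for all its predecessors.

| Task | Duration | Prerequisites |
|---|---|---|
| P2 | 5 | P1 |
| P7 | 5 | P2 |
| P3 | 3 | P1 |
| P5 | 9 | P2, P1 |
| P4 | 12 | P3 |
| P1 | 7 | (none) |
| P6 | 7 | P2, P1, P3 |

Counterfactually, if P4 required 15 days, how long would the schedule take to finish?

The binding path is P1→P3→P4 = 7+3+12 = 22; finish at 22 days.
Since P4 is critical, the +3 change carries straight to that chain (now 25 days).
No other chain overtakes it, so the finish is 25 days.

25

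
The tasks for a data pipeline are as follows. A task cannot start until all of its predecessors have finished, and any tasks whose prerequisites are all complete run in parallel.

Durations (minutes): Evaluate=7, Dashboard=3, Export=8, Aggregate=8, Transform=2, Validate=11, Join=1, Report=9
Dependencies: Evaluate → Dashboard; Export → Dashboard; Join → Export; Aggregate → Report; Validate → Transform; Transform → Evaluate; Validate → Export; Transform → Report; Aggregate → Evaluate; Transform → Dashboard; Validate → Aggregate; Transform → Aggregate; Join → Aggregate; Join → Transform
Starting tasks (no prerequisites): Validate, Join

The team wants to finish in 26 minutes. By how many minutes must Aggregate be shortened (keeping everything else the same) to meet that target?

Current finish: 31 minutes; target: 26.
Aggregate is on every critical path, so each minute cut from Aggregate cuts the finish by one (this holds down to a finish of 24).
Need 31 − 26 = 5 minutes off Aggregate → Aggregate becomes 3 minutes, finish becomes 26.

5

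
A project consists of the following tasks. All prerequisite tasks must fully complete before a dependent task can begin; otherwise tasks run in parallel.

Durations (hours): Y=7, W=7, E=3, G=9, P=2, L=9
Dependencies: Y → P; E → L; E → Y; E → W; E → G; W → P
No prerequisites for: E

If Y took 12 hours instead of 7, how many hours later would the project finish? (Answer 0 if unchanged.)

5

Baseline: E→Y→P = 3+7+2 = 12 → 12 hours.
Y is on the critical path; changing it to 12 makes that path 17 hours.
That remains the longest chain; total 17 hours.
Change in finish: 17 − 12 = +5 hours.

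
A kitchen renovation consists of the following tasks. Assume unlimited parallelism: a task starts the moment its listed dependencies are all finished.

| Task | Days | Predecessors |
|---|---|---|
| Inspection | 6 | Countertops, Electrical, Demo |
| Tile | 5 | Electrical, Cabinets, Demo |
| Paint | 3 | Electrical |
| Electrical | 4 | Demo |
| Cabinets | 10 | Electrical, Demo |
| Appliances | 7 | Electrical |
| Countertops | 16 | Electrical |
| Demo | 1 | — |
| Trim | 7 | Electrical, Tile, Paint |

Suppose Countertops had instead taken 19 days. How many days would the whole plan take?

30

Baseline: Demo→Electrical→Countertops→Inspection = 1+4+16+6 = 27 → 27 days.
Countertops lies on that path, so at 19 days the path becomes 30 days.
That remains the longest chain; total 30 days.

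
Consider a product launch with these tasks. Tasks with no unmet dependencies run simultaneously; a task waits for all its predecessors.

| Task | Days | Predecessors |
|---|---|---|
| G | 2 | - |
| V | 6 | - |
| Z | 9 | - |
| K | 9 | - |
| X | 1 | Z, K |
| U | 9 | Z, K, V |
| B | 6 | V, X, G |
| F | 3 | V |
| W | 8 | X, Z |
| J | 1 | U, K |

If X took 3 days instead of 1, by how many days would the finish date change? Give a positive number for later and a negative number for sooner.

1

As given, the longest chain is Z→U→J = 9+9+1 = 19, so the finish is 19 days.
X has 1 day of float (longest path through it is 18).
Now Z→X→W = 9+3+8 = 20 is longest, so the finish becomes 20 days.
Change in finish: 20 − 19 = +1 days.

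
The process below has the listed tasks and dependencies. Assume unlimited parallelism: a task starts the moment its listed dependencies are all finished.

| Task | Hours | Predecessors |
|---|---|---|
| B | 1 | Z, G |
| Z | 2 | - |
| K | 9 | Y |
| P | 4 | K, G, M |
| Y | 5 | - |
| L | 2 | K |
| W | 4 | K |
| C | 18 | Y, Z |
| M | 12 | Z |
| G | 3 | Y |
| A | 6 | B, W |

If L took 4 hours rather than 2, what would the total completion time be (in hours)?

24

Actual critical path: Y→K→W→A = 5+9+4+6 = 24 ⇒ 24 hours.
L is off the critical path — its longest chain is 16 hours, giving 8 of slack.
The critical path is still Y→K→W→A; finish is now 24 hours.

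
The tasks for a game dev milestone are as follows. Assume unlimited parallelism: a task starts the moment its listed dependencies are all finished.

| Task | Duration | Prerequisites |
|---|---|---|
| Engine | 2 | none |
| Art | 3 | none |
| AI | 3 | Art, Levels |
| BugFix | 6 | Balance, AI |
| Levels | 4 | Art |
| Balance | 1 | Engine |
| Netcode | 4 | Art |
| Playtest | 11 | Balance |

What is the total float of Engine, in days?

Critical path: Art→Levels→AI→BugFix = 3+4+3+6 = 16, so the finish is 16 days.
The longest chain containing Engine totals 14 days.
So Engine can slip 4 − 2 = 2 days.

2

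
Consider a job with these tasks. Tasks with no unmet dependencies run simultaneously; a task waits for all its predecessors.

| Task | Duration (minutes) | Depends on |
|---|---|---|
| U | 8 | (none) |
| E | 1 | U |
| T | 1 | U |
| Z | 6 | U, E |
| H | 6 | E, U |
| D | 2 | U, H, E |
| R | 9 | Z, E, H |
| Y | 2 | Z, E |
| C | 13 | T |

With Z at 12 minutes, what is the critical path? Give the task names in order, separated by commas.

As given, the longest chain is U→E→Z→R = 8+1+6+9 = 24, so the finish is 24 minutes.
Z lies on that path, so at 12 minutes the path becomes 30 minutes.
That remains the longest chain; total 30 minutes.

U, E, Z, R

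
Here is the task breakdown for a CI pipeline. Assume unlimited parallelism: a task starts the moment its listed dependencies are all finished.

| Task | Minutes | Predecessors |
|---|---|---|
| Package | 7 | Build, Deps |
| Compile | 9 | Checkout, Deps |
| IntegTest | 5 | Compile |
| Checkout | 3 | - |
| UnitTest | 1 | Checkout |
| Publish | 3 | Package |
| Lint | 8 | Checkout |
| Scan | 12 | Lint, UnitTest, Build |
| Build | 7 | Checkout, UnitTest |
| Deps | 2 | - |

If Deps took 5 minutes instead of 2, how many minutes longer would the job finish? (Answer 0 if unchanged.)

Baseline: Checkout→Lint→Scan = 3+8+12 = 23 → 23 minutes.
Deps has 7 minutes of float (longest path through it is 16).
The critical path is still Checkout→Lint→Scan; finish is now 23 minutes.
Change in finish: 23 − 23 = +0 minutes.

0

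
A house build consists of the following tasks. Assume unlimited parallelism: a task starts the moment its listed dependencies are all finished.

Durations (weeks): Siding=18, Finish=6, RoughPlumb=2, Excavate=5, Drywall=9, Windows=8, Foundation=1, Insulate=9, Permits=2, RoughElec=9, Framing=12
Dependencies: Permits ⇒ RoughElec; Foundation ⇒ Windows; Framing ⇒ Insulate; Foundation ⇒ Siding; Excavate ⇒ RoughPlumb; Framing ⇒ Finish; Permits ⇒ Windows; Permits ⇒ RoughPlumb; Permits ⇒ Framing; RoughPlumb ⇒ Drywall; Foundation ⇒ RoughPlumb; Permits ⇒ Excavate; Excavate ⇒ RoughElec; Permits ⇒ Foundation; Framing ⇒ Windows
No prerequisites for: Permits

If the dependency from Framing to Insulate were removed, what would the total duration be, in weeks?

With the dependency in place, Permits→Framing→Insulate = 2+12+9 = 23 sets the finish at 23 weeks.
Without Framing→Insulate, Insulate's earliest start moves from 14 to 0.
After: Permits→Framing→Windows = 2+12+8 = 22 → 22 weeks.

22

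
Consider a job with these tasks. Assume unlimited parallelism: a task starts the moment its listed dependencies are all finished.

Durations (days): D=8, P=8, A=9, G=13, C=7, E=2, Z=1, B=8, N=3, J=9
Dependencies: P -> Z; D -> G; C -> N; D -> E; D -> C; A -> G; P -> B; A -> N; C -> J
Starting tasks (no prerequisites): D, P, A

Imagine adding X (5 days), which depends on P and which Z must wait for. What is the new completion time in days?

Originally the job takes 24 days.
With X inserted, Z now waits for max(P, X).
New critical path: D→C→J = 8+7+9 = 24 ⇒ 24 days.

24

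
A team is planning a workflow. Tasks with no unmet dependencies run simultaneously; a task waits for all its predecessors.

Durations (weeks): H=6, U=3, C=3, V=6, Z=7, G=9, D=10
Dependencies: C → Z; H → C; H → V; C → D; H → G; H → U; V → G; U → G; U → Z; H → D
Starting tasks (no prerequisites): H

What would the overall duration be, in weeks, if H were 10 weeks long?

Critical path before the change: H→V→G = 6+6+9 = 21 giving 21 weeks.
H lies on that path, so at 10 weeks the path becomes 25 weeks.
The critical path is still H→V→G; finish is now 25 weeks.

25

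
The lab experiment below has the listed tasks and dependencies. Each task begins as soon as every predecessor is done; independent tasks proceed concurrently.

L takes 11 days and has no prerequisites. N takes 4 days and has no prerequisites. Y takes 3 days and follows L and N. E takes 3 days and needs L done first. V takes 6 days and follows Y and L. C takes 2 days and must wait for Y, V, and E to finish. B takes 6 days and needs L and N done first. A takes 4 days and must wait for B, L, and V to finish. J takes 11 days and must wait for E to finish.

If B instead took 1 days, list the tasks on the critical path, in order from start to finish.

L, E, J

Baseline: L→E→J = 11+3+11 = 25 → 25 days.
B is off the critical path — its longest chain is 21 days, giving 4 of slack.
The critical path is still L→E→J; finish is now 25 days.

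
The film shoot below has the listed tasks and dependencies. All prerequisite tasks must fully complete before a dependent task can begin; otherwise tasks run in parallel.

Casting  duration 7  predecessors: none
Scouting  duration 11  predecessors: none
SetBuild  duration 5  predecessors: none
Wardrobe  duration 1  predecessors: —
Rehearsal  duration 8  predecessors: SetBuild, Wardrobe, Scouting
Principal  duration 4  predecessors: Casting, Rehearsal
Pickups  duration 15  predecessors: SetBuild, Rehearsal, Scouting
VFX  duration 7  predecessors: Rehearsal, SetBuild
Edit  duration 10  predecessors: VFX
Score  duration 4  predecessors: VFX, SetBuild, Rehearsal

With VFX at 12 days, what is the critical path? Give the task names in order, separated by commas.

Scouting, Rehearsal, VFX, Edit

Baseline: Scouting→Rehearsal→VFX→Edit = 11+8+7+10 = 36 → 36 days.
VFX is on the critical path; changing it to 12 makes that path 41 days.
No other chain overtakes it, so the finish is 41 days.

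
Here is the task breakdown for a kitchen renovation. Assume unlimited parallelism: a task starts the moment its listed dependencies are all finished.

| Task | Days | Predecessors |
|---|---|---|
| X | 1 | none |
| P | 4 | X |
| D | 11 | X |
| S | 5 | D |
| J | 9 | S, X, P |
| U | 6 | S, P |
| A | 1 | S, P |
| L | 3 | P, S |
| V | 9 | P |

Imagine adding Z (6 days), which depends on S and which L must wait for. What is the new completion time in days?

26

Originally the plan takes 26 days.
With Z inserted, L now waits for max(P, S, Z).
New critical path: X→D→S→Z→L = 1+11+5+6+3 = 26 ⇒ 26 days.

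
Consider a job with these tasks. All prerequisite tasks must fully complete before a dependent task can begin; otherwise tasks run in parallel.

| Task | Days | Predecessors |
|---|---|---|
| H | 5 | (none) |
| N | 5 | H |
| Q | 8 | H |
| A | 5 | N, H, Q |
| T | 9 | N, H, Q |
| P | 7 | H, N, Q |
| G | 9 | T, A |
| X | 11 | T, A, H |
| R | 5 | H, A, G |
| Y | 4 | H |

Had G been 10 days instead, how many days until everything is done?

37

Actual critical path: H→Q→T→G→R = 5+8+9+9+5 = 36 ⇒ 36 days.
G lies on that path, so at 10 days the path becomes 37 days.
No other chain overtakes it, so the finish is 37 days.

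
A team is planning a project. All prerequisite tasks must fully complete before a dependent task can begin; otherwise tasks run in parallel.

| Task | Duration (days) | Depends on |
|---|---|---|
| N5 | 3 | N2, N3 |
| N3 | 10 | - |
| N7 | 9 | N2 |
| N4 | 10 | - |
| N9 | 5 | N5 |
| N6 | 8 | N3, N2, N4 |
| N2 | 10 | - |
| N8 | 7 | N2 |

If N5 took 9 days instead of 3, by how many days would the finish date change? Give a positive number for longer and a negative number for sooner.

Baseline: N2→N7 = 10+9 = 19 → 19 days.
The longest path through N5 is only 18 days, so N5 has float 1.
New critical path: N2→N5→N9 = 10+9+5 = 24 ⇒ 24 days.
Change in finish: 24 − 19 = +5 days.

5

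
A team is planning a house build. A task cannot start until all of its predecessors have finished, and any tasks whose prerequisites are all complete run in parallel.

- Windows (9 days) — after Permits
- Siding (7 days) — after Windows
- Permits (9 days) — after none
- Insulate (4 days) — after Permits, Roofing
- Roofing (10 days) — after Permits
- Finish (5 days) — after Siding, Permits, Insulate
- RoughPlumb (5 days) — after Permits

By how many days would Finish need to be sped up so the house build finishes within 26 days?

Current finish: 30 days; target: 26.
Finish is on every critical path, so each day cut from Finish cuts the finish by one (this holds down to a finish of 26).
Need 30 − 26 = 4 days off Finish → Finish becomes 1 day, finish becomes 26.

4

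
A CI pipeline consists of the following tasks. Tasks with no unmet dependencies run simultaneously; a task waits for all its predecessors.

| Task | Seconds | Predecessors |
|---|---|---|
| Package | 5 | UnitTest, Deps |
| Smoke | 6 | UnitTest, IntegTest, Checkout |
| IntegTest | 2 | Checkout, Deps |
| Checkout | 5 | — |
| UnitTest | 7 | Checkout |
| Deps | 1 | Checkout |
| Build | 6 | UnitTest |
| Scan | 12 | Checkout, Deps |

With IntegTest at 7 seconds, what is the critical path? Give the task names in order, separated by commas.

Checkout, Deps, IntegTest, Smoke

Actual critical path: Checkout→Deps→Scan = 5+1+12 = 18 ⇒ 18 seconds.
The longest path through IntegTest is only 14 seconds, so IntegTest has float 4.
Now Checkout→Deps→IntegTest→Smoke = 5+1+7+6 = 19 is longest, so the finish becomes 19 seconds.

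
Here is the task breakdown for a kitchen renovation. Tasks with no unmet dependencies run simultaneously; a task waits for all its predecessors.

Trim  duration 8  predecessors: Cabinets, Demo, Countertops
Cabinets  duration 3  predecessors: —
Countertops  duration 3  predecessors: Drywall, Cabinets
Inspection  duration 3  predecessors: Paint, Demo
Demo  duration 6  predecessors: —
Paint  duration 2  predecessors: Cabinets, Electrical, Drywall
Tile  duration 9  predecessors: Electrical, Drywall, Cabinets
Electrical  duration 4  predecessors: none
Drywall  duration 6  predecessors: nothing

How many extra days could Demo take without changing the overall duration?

Drywall→Countertops→Trim = 6+3+8 = 17 sets the makespan at 17 days.
Demo finishes as early as 6 and must finish by 9.
So Demo can slip 9 − 6 = 3 days.

3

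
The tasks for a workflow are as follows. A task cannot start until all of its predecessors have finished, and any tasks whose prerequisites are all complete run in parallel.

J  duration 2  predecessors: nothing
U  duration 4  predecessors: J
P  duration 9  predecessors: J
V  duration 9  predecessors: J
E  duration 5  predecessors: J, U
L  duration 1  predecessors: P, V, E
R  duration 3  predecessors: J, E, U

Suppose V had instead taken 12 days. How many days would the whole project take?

Baseline: J→U→E→R = 2+4+5+3 = 14 → 14 days.
V is off the critical path — its longest chain is 12 days, giving 2 of slack.
New critical path: J→V→L = 2+12+1 = 15 ⇒ 15 days.

15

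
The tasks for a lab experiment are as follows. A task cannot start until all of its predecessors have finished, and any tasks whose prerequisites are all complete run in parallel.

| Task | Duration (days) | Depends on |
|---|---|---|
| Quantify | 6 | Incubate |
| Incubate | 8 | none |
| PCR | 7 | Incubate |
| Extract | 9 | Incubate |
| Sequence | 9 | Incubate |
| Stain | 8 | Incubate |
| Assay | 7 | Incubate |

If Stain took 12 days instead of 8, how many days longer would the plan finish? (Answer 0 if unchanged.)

3

Actual critical path: Incubate→Extract = 8+9 = 17 ⇒ 17 days.
Stain has 1 day of float (longest path through it is 16).
New critical path: Incubate→Stain = 8+12 = 20 ⇒ 20 days.
Change in finish: 20 − 17 = +3 days.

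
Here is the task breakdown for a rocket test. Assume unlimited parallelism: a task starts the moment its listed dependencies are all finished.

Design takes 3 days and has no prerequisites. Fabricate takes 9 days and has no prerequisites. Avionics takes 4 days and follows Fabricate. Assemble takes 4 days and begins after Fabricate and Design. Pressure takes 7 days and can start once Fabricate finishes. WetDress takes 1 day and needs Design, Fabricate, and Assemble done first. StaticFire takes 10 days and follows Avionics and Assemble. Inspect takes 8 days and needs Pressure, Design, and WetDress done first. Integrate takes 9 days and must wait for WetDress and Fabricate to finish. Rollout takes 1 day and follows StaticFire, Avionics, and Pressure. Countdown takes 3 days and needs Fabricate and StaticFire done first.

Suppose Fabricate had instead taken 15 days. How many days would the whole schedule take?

32

The binding path is Fabricate→Avionics→StaticFire→Countdown = 9+4+10+3 = 26; finish at 26 days.
Since Fabricate is critical, the +6 change carries straight to that chain (now 32 days).
No other chain overtakes it, so the finish is 32 days.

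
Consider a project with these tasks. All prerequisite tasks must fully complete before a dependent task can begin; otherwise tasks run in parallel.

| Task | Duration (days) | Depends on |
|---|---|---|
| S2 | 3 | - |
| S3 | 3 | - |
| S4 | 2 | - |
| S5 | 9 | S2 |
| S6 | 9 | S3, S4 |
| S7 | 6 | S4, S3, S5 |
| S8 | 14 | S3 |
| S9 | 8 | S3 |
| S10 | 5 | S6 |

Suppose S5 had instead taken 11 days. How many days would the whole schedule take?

As given, the longest chain is S2→S5→S7 = 3+9+6 = 18, so the finish is 18 days.
S5 is on the critical path; changing it to 11 makes that path 20 days.
The critical path is still S2→S5→S7; finish is now 20 days.

20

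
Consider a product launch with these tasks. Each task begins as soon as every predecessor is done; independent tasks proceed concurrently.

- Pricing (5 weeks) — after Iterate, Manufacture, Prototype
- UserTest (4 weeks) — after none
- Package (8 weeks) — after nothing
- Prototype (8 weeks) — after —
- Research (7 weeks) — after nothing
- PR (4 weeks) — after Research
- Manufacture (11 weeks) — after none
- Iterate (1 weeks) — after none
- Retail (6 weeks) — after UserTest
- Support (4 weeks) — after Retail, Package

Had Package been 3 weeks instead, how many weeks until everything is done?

16

Baseline: Manufacture→Pricing = 11+5 = 16 → 16 weeks.
Package is off the critical path — its longest chain is 12 weeks, giving 4 of slack.
No other chain overtakes it, so the finish is 16 weeks.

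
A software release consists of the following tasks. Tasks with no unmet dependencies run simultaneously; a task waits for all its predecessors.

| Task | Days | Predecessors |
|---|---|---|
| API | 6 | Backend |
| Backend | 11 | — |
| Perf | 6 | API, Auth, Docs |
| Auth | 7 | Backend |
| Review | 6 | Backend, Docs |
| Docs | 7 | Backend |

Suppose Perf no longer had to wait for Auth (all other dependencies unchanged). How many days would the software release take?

Before: longest chain Backend→Auth→Perf = 11+7+6 = 24, finish 24.
Dropping Auth→Perf doesn't change Perf's earliest start (18); another predecessor still binds.
The longest chain is now Backend→Docs→Review = 11+7+6 = 24, so the software release takes 24 days.

24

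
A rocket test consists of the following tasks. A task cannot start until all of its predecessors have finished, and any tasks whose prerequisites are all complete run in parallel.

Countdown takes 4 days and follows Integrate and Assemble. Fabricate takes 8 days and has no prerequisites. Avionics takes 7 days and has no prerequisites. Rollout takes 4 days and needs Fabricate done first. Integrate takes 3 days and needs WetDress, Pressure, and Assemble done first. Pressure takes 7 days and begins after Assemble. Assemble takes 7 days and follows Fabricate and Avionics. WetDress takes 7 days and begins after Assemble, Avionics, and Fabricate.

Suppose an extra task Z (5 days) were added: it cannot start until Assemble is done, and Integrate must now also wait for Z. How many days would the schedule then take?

Originally the schedule takes 29 days.
With Z inserted, Integrate now waits for max(WetDress, Pressure, Assemble, Z).
New critical path: Fabricate→Assemble→Pressure→Integrate→Countdown = 8+7+7+3+4 = 29 ⇒ 29 days.

29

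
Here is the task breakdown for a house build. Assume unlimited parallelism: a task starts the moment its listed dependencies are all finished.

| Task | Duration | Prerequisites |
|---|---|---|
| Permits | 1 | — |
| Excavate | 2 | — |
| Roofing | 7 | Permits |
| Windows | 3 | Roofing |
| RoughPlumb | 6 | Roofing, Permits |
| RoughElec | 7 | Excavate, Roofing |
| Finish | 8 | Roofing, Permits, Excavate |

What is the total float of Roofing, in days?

0

Permits→Roofing→Finish = 1+7+8 = 16 sets the makespan at 16 days.
Roofing finishes as early as 8 and must finish by 8.
So Roofing can slip 8 − 8 = 0 days.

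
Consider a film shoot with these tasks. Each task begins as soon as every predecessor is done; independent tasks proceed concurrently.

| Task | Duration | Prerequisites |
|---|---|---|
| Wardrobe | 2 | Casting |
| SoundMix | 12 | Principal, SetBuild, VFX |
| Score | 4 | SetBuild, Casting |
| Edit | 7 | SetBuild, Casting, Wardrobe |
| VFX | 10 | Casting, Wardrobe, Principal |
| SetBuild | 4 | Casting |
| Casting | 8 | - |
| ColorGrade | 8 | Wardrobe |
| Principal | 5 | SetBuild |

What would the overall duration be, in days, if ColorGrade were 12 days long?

39

The binding path is Casting→SetBuild→Principal→VFX→SoundMix = 8+4+5+10+12 = 39; finish at 39 days.
ColorGrade is off the critical path — its longest chain is 18 days, giving 21 of slack.
That remains the longest chain; total 39 days.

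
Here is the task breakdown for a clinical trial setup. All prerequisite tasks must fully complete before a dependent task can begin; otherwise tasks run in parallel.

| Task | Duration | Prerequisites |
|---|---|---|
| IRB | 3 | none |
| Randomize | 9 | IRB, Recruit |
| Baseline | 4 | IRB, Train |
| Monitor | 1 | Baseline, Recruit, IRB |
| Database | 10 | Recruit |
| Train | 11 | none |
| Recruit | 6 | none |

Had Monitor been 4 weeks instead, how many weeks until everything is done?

19

Critical path before the change: Train→Baseline→Monitor = 11+4+1 = 16 giving 16 weeks.
Since Monitor is critical, the +3 change carries straight to that chain (now 19 weeks).
The critical path is still Train→Baseline→Monitor; finish is now 19 weeks.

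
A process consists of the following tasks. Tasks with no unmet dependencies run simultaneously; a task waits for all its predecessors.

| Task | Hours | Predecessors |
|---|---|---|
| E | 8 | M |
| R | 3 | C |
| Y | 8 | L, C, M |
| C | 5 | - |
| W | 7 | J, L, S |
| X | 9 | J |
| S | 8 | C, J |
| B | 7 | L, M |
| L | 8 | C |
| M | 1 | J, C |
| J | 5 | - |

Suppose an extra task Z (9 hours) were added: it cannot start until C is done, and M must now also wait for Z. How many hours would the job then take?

23

Originally the job takes 21 hours.
With Z inserted, M now waits for max(J, C, Z).
New critical path: C→Z→M→Y = 5+9+1+8 = 23 ⇒ 23 hours.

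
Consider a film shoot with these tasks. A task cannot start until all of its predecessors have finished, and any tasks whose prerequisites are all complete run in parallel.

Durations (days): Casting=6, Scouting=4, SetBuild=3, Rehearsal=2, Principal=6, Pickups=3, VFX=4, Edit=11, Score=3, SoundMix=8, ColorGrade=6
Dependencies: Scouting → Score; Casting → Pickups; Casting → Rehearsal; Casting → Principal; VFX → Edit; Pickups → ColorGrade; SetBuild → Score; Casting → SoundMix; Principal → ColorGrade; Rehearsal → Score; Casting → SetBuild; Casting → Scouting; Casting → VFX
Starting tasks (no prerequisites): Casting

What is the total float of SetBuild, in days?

Casting→VFX→Edit = 6+4+11 = 21 sets the makespan at 21 days.
SetBuild finishes as early as 9 and must finish by 18.
Float = 21 − 12 = 9.

9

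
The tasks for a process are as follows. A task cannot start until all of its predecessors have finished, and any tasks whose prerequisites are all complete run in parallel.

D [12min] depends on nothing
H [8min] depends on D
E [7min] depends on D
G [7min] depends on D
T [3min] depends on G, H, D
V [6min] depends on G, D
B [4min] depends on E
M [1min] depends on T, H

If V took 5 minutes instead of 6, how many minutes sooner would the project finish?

Critical path before the change: D→G→V = 12+7+6 = 25 giving 25 minutes.
V lies on that path, so at 5 minutes the path becomes 24 minutes.
Now D→H→T→M = 12+8+3+1 = 24 is longest, so the finish becomes 24 minutes.
Change in finish: 24 − 25 = -1 minutes.

1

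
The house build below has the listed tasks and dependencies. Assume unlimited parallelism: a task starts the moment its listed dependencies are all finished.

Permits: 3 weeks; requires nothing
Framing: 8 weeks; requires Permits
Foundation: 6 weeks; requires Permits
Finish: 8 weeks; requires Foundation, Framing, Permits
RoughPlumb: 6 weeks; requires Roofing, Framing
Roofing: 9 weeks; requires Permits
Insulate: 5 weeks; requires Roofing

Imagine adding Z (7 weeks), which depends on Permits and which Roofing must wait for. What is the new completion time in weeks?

Originally the house build takes 19 weeks.
With Z inserted, Roofing now waits for max(Permits, Z).
New critical path: Permits→Z→Roofing→RoughPlumb = 3+7+9+6 = 25 ⇒ 25 weeks.

25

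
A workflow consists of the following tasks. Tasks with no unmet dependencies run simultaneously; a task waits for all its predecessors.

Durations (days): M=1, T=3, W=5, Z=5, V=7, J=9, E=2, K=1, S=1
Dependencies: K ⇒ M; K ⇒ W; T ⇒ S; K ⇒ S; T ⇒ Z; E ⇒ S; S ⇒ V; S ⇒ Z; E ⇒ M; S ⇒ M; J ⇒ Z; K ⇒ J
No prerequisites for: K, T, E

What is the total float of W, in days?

Critical path: K→J→Z = 1+9+5 = 15, so the finish is 15 days.
W finishes as early as 6 and must finish by 15.
Slack of W = 10 − 1 = 9 days.

9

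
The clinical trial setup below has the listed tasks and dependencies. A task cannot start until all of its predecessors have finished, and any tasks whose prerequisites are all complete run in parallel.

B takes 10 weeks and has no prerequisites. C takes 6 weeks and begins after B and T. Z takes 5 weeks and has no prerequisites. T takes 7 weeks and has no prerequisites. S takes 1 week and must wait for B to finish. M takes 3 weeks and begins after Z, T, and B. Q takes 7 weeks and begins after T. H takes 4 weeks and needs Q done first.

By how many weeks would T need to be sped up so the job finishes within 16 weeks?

Current finish: 18 weeks; target: 16.
T is on every critical path, so each week cut from T cuts the finish by one (this holds down to a finish of 16).
Need 18 − 16 = 2 weeks off T → T becomes 5 weeks, finish becomes 16.

2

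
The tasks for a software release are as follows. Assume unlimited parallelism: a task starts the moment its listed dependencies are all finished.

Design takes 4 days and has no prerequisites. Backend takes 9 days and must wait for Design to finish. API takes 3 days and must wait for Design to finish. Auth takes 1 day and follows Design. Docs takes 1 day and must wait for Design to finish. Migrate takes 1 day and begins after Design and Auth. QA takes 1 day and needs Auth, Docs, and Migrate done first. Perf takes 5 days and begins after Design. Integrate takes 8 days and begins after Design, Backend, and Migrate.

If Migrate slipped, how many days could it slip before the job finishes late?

7

The longest chain is Design→Backend→Integrate = 4+9+8 = 21; overall finish 21 days.
The longest chain containing Migrate totals 14 days.
Float = 21 − 14 = 7.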